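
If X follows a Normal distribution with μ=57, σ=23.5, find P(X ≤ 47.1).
0.336777

We have X ~ Normal(μ=57, σ=23.5).

The CDF gives us P(X ≤ k).

Using the CDF:
P(X ≤ 47.1) = 0.336777

This means there's approximately a 33.7% chance that X is at most 47.1.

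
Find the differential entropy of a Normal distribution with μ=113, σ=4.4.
2.9005 nats

We have X ~ Normal(μ=113, σ=4.4).

The differential entropy measures the uncertainty or information content of the distribution.

For a Normal distribution with μ=113, σ=4.4:
h(X) = 2.9005 nats

(In bits, this would be 4.1846 bits.)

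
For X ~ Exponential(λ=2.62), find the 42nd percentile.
0.2079

We have X ~ Exponential(λ=2.62).

We want to find x such that P(X ≤ x) = 0.42.

This is the 42nd percentile, which means 42% of values fall below this point.

Using the inverse CDF (quantile function):
x = F⁻¹(0.42) = 0.2079

Verification: P(X ≤ 0.2079) = 0.42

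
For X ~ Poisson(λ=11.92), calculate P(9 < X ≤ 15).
0.600698

We have X ~ Poisson(λ=11.92).

To find P(9 < X ≤ 15), we use:
P(9 < X ≤ 15) = P(X ≤ 15) - P(X ≤ 9)
                 = F(15) - F(9)
                 = 0.850149 - 0.249451
                 = 0.600698

So there's approximately a 60.1% chance that X falls in this range.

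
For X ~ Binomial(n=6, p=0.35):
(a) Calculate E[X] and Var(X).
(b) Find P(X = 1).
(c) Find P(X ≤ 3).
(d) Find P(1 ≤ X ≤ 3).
(a) E[X] = 2.1000, Var(X) = 1.3650
(b) P(X = 1) = 0.243661
(c) P(X ≤ 3) = 0.882576
(d) P(1 ≤ X ≤ 3) = 0.807157

We have X ~ Binomial(n=6, p=0.35).

(a) Moments:
E[X] = 2.1000
Var(X) = 1.3650
σ = √Var(X) = 1.1683

(b) Point probability using PMF:
P(X = 1) = 0.243661

(c) Cumulative probability using CDF:
P(X ≤ 3) = F(3) = 0.882576

(d) Range probability:
P(1 ≤ X ≤ 3) = P(X ≤ 3) - P(X ≤ 0)
                   = F(3) - F(0)
                   = 0.882576 - 0.075419
                   = 0.807157

This means approximately 80.7% of outcomes fall in the interval [1, 3].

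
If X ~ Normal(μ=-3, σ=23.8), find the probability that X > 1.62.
0.423042

We have X ~ Normal(μ=-3, σ=23.8).

P(X > 1.62) = 1 - P(X ≤ 1.62)
                = 1 - F(1.62)
                = 1 - 0.576958
                = 0.423042

So there's approximately a 42.3% chance that X exceeds 1.62.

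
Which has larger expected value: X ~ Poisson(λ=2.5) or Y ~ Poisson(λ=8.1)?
Y has larger mean (8.1000 > 2.5000)

Compute the expected value for each distribution:

X ~ Poisson(λ=2.5):
E[X] = 2.5000

Y ~ Poisson(λ=8.1):
E[Y] = 8.1000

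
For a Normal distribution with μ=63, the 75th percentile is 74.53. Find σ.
σ = 17.0944

For X ~ Normal(μ, σ), the p-th percentile satisfies x = μ + z_p × σ,
where z_p = Φ⁻¹(p) is the standard normal quantile.

Step 1: z_{0.75} = Φ⁻¹(0.75) = 0.6745

Step 2: Solve for σ:
74.53 = 63 + 0.6745 × σ
σ = (74.53 - 63) / 0.6745
σ = 11.53 / 0.6745
σ = 17.0944

Verification: μ + z × σ = 63 + 0.6745 × 17.0944 = 74.53 ✓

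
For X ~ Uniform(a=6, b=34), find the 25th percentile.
13.0000

We have X ~ Uniform(a=6, b=34).

We want to find x such that P(X ≤ x) = 0.25.

This is the 25th percentile, which means 25% of values fall below this point.

Using the inverse CDF (quantile function):
x = F⁻¹(0.25) = 13.0000

Verification: P(X ≤ 13.0000) = 0.25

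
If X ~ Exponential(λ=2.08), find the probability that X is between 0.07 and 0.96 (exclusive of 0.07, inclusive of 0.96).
0.728734

We have X ~ Exponential(λ=2.08).

To find P(0.07 < X ≤ 0.96), we use:
P(0.07 < X ≤ 0.96) = P(X ≤ 0.96) - P(X ≤ 0.07)
                 = F(0.96) - F(0.07)
                 = 0.864231 - 0.135497
                 = 0.728734

So there's approximately a 72.9% chance that X falls in this range.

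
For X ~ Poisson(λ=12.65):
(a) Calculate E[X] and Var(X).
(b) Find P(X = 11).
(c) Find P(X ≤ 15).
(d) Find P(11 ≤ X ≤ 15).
(a) E[X] = 12.6500, Var(X) = 12.6500
(b) P(X = 11) = 0.106663
(c) P(X ≤ 15) = 0.793700
(d) P(11 ≤ X ≤ 15) = 0.510755

We have X ~ Poisson(λ=12.65).

(a) Moments:
E[X] = 12.6500
Var(X) = 12.6500
σ = √Var(X) = 3.5567

(b) Point probability using PMF:
P(X = 11) = 0.106663

(c) Cumulative probability using CDF:
P(X ≤ 15) = F(15) = 0.793700

(d) Range probability:
P(11 ≤ X ≤ 15) = P(X ≤ 15) - P(X ≤ 10)
                   = F(15) - F(10)
                   = 0.793700 - 0.282945
                   = 0.510755

This means approximately 51.1% of outcomes fall in the interval [11, 15].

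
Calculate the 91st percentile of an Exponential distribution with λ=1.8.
1.3377

We have X ~ Exponential(λ=1.8).

We want to find x such that P(X ≤ x) = 0.91.

This is the 91st percentile, which means 91% of values fall below this point.

Using the inverse CDF (quantile function):
x = F⁻¹(0.91) = 1.3377

Verification: P(X ≤ 1.3377) = 0.91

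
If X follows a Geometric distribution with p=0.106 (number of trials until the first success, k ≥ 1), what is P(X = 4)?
0.075739

We have X ~ Geometric(p=0.106) (number of trials until the first success, k ≥ 1).

For a Geometric distribution, the PMF gives us the probability of each outcome.

Using the PMF formula:
P(X = 4) = 0.075739

Rounded to 4 decimal places: 0.0757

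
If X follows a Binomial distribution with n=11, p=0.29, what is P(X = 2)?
0.212072

We have X ~ Binomial(n=11, p=0.29).

For a Binomial distribution, the PMF gives us the probability of each outcome.

Using the PMF formula:
P(X = 2) = 0.212072

Rounded to 4 decimal places: 0.2121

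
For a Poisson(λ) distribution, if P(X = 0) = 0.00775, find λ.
λ = 4.8601

For a Poisson(λ) distribution, the PMF at 0 is:
P(X = 0) = λ^0 e^(-λ) / 0! = e^(-λ)

Given P(X = 0) = 0.00775:
e^(-λ) = 0.00775
-λ = ln(0.00775)
λ = -ln(0.00775) = 4.8601

Verification: e^(-4.8601) = 0.00775 ✓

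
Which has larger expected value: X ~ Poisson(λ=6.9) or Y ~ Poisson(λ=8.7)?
Y has larger mean (8.7000 > 6.9000)

Compute the expected value for each distribution:

X ~ Poisson(λ=6.9):
E[X] = 6.9000

Y ~ Poisson(λ=8.7):
E[Y] = 8.7000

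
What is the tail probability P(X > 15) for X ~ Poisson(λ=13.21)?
0.255264

We have X ~ Poisson(λ=13.21).

P(X > 15) = 1 - P(X ≤ 15)
                = 1 - F(15)
                = 1 - 0.744736
                = 0.255264

So there's approximately a 25.5% chance that X exceeds 15.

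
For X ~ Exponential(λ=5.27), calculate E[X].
0.1898

We have X ~ Exponential(λ=5.27).

For an Exponential distribution with λ=5.27:
E[X] = 0.1898

This is the expected (average) value of X.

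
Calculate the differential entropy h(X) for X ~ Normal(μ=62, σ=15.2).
4.1402 nats

We have X ~ Normal(μ=62, σ=15.2).

The differential entropy measures the uncertainty or information content of the distribution.

For a Normal distribution with μ=62, σ=15.2:
h(X) = 4.1402 nats

(In bits, this would be 5.9731 bits.)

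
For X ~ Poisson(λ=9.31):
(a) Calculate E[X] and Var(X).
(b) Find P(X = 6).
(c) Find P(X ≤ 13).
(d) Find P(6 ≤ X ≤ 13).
(a) E[X] = 9.3100, Var(X) = 9.3100
(b) P(X = 6) = 0.081862
(c) P(X ≤ 13) = 0.909449
(d) P(6 ≤ X ≤ 13) = 0.811328

We have X ~ Poisson(λ=9.31).

(a) Moments:
E[X] = 9.3100
Var(X) = 9.3100
σ = √Var(X) = 3.0512

(b) Point probability using PMF:
P(X = 6) = 0.081862

(c) Cumulative probability using CDF:
P(X ≤ 13) = F(13) = 0.909449

(d) Range probability:
P(6 ≤ X ≤ 13) = P(X ≤ 13) - P(X ≤ 5)
                   = F(13) - F(5)
                   = 0.909449 - 0.098121
                   = 0.811328

This means approximately 81.1% of outcomes fall in the interval [6, 13].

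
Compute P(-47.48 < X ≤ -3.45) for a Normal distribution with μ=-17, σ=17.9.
0.731167

We have X ~ Normal(μ=-17, σ=17.9).

To find P(-47.48 < X ≤ -3.45), we use:
P(-47.48 < X ≤ -3.45) = P(X ≤ -3.45) - P(X ≤ -47.48)
                 = F(-3.45) - F(-47.48)
                 = 0.775470 - 0.044303
                 = 0.731167

So there's approximately a 73.1% chance that X falls in this range.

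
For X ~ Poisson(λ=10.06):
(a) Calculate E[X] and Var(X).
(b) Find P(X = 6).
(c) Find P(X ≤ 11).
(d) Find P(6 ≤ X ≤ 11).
(a) E[X] = 10.0600, Var(X) = 10.0600
(b) P(X = 6) = 0.061554
(c) P(X ≤ 11) = 0.689932
(d) P(6 ≤ X ≤ 11) = 0.625082

We have X ~ Poisson(λ=10.06).

(a) Moments:
E[X] = 10.0600
Var(X) = 10.0600
σ = √Var(X) = 3.1718

(b) Point probability using PMF:
P(X = 6) = 0.061554

(c) Cumulative probability using CDF:
P(X ≤ 11) = F(11) = 0.689932

(d) Range probability:
P(6 ≤ X ≤ 11) = P(X ≤ 11) - P(X ≤ 5)
                   = F(11) - F(5)
                   = 0.689932 - 0.064850
                   = 0.625082

This means approximately 62.5% of outcomes fall in the interval [6, 11].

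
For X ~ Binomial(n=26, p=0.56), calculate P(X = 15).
0.154441

We have X ~ Binomial(n=26, p=0.56).

For a Binomial distribution, the PMF gives us the probability of each outcome.

Using the PMF formula:
P(X = 15) = 0.154441

Rounded to 4 decimal places: 0.1544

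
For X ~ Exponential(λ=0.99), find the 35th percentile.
0.4351

We have X ~ Exponential(λ=0.99).

We want to find x such that P(X ≤ x) = 0.35.

This is the 35th percentile, which means 35% of values fall below this point.

Using the inverse CDF (quantile function):
x = F⁻¹(0.35) = 0.4351

Verification: P(X ≤ 0.4351) = 0.35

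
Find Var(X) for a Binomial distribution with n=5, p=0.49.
1.2495

We have X ~ Binomial(n=5, p=0.49).

For a Binomial distribution with n=5, p=0.49:
Var(X) = 1.2495

The variance measures the spread of the distribution around the mean.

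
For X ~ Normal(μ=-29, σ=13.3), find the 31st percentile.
-35.5948

We have X ~ Normal(μ=-29, σ=13.3).

We want to find x such that P(X ≤ x) = 0.31.

This is the 31st percentile, which means 31% of values fall below this point.

Using the inverse CDF (quantile function):
x = F⁻¹(0.31) = -35.5948

Verification: P(X ≤ -35.5948) = 0.31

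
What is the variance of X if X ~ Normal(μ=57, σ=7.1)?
50.4100

We have X ~ Normal(μ=57, σ=7.1).

For a Normal distribution with μ=57, σ=7.1:
Var(X) = 50.4100

The variance measures the spread of the distribution around the mean.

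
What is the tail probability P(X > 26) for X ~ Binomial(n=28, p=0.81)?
0.020728

We have X ~ Binomial(n=28, p=0.81).

P(X > 26) = 1 - P(X ≤ 26)
                = 1 - F(26)
                = 1 - 0.979272
                = 0.020728

So there's approximately a 2.1% chance that X exceeds 26.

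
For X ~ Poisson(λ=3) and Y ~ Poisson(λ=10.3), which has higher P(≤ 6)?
X has higher probability (P(X ≤ 6) = 0.9665 > P(Y ≤ 6) = 0.1123)

Compute P(≤ 6) for each distribution:

X ~ Poisson(λ=3):
P(X ≤ 6) = 0.9665

Y ~ Poisson(λ=10.3):
P(Y ≤ 6) = 0.1123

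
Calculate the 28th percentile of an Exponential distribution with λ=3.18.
0.1033

We have X ~ Exponential(λ=3.18).

We want to find x such that P(X ≤ x) = 0.28.

This is the 28th percentile, which means 28% of values fall below this point.

Using the inverse CDF (quantile function):
x = F⁻¹(0.28) = 0.1033

Verification: P(X ≤ 0.1033) = 0.28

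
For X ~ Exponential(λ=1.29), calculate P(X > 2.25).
0.054886

We have X ~ Exponential(λ=1.29).

P(X > 2.25) = 1 - P(X ≤ 2.25)
                = 1 - F(2.25)
                = 1 - 0.945114
                = 0.054886

So there's approximately a 5.5% chance that X exceeds 2.25.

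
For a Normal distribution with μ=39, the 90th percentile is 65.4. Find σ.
σ = 20.6000

For X ~ Normal(μ, σ), the p-th percentile satisfies x = μ + z_p × σ,
where z_p = Φ⁻¹(p) is the standard normal quantile.

Step 1: z_{0.9} = Φ⁻¹(0.9) = 1.2816

Step 2: Solve for σ:
65.4 = 39 + 1.2816 × σ
σ = (65.4 - 39) / 1.2816
σ = 26.40 / 1.2816
σ = 20.6000

Verification: μ + z × σ = 39 + 1.2816 × 20.6000 = 65.40 ✓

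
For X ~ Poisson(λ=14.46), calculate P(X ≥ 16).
0.376777

We have X ~ Poisson(λ=14.46).

For discrete distributions, P(X ≥ 16) = 1 - P(X ≤ 15).

P(X ≤ 15) = 0.623223
P(X ≥ 16) = 1 - 0.623223 = 0.376777

So there's approximately a 37.7% chance that X is at least 16.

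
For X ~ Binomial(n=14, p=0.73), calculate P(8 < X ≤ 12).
0.774442

We have X ~ Binomial(n=14, p=0.73).

To find P(8 < X ≤ 12), we use:
P(8 < X ≤ 12) = P(X ≤ 12) - P(X ≤ 8)
                 = F(12) - F(8)
                 = 0.924600 - 0.150157
                 = 0.774442

So there's approximately a 77.4% chance that X falls in this range.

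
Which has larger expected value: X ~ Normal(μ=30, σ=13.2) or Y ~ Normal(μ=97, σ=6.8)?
Y has larger mean (97.0000 > 30.0000)

Compute the expected value for each distribution:

X ~ Normal(μ=30, σ=13.2):
E[X] = 30.0000

Y ~ Normal(μ=97, σ=6.8):
E[Y] = 97.0000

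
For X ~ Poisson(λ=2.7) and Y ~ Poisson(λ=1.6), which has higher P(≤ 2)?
Y has higher probability (P(Y ≤ 2) = 0.7834 > P(X ≤ 2) = 0.4936)

Compute P(≤ 2) for each distribution:

X ~ Poisson(λ=2.7):
P(X ≤ 2) = 0.4936

Y ~ Poisson(λ=1.6):
P(Y ≤ 2) = 0.7834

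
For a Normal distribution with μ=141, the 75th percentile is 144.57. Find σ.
σ = 5.2929

For X ~ Normal(μ, σ), the p-th percentile satisfies x = μ + z_p × σ,
where z_p = Φ⁻¹(p) is the standard normal quantile.

Step 1: z_{0.75} = Φ⁻¹(0.75) = 0.6745

Step 2: Solve for σ:
144.57 = 141 + 0.6745 × σ
σ = (144.57 - 141) / 0.6745
σ = 3.57 / 0.6745
σ = 5.2929

Verification: μ + z × σ = 141 + 0.6745 × 5.2929 = 144.57 ✓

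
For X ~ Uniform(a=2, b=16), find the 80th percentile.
13.2000

We have X ~ Uniform(a=2, b=16).

We want to find x such that P(X ≤ x) = 0.8.

This is the 80th percentile, which means 80% of values fall below this point.

Using the inverse CDF (quantile function):
x = F⁻¹(0.8) = 13.2000

Verification: P(X ≤ 13.2000) = 0.8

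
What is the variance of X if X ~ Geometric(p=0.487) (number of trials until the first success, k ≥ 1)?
2.1630

We have X ~ Geometric(p=0.487) (number of trials until the first success, k ≥ 1).

For a Geometric distribution with p=0.487 (number of trials until the first success, k ≥ 1):
Var(X) = 2.1630

The variance measures the spread of the distribution around the mean.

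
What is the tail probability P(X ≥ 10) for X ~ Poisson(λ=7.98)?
0.280897

We have X ~ Poisson(λ=7.98).

For discrete distributions, P(X ≥ 10) = 1 - P(X ≤ 9).

P(X ≤ 9) = 0.719103
P(X ≥ 10) = 1 - 0.719103 = 0.280897

So there's approximately a 28.1% chance that X is at least 10.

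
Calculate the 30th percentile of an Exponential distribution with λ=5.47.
0.0652

We have X ~ Exponential(λ=5.47).

We want to find x such that P(X ≤ x) = 0.3.

This is the 30th percentile, which means 30% of values fall below this point.

Using the inverse CDF (quantile function):
x = F⁻¹(0.3) = 0.0652

Verification: P(X ≤ 0.0652) = 0.3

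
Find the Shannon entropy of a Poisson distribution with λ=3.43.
2.0043 nats

We have X ~ Poisson(λ=3.43).

The Shannon entropy measures the uncertainty or information content of the distribution.

For a Poisson distribution with λ=3.43:
H(X) = 2.0043 nats

(In bits, this would be 2.8916 bits.)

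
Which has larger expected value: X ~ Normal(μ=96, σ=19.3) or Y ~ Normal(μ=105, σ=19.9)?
Y has larger mean (105.0000 > 96.0000)

Compute the expected value for each distribution:

X ~ Normal(μ=96, σ=19.3):
E[X] = 96.0000

Y ~ Normal(μ=105, σ=19.9):
E[Y] = 105.0000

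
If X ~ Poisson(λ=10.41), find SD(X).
3.2265

We have X ~ Poisson(λ=10.41).

For a Poisson distribution with λ=10.41:
σ = √Var(X) = 3.2265

The standard deviation is the square root of the variance.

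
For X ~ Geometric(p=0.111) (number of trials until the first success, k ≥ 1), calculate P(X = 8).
0.048712

We have X ~ Geometric(p=0.111) (number of trials until the first success, k ≥ 1).

For a Geometric distribution, the PMF gives us the probability of each outcome.

Using the PMF formula:
P(X = 8) = 0.048712

Rounded to 4 decimal places: 0.0487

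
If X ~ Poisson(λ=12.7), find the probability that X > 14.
0.294631

We have X ~ Poisson(λ=12.7).

P(X > 14) = 1 - P(X ≤ 14)
                = 1 - F(14)
                = 1 - 0.705369
                = 0.294631

So there's approximately a 29.5% chance that X exceeds 14.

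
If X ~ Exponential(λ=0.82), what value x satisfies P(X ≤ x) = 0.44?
0.7071

We have X ~ Exponential(λ=0.82).

We want to find x such that P(X ≤ x) = 0.44.

This is the 44th percentile, which means 44% of values fall below this point.

Using the inverse CDF (quantile function):
x = F⁻¹(0.44) = 0.7071

Verification: P(X ≤ 0.7071) = 0.44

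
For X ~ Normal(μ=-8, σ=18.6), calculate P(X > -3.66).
0.407751

We have X ~ Normal(μ=-8, σ=18.6).

P(X > -3.66) = 1 - P(X ≤ -3.66)
                = 1 - F(-3.66)
                = 1 - 0.592249
                = 0.407751

So there's approximately a 40.8% chance that X exceeds -3.66.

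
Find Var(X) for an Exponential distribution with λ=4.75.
0.0443

We have X ~ Exponential(λ=4.75).

For an Exponential distribution with λ=4.75:
Var(X) = 0.0443

The variance measures the spread of the distribution around the mean.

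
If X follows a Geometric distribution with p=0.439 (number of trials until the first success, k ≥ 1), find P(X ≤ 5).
0.944433

We have X ~ Geometric(p=0.439) (number of trials until the first success, k ≥ 1).

The CDF gives us P(X ≤ k).

Using the CDF:
P(X ≤ 5) = 0.944433

This means there's approximately a 94.4% chance that X is at most 5.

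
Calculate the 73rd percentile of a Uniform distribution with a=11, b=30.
24.8700

We have X ~ Uniform(a=11, b=30).

We want to find x such that P(X ≤ x) = 0.73.

This is the 73rd percentile, which means 73% of values fall below this point.

Using the inverse CDF (quantile function):
x = F⁻¹(0.73) = 24.8700

Verification: P(X ≤ 24.8700) = 0.73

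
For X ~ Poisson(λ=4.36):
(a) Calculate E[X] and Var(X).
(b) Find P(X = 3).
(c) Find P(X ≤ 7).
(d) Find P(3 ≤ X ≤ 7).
(a) E[X] = 4.3600, Var(X) = 4.3600
(b) P(X = 3) = 0.176516
(c) P(X ≤ 7) = 0.924495
(d) P(3 ≤ X ≤ 7) = 0.734547

We have X ~ Poisson(λ=4.36).

(a) Moments:
E[X] = 4.3600
Var(X) = 4.3600
σ = √Var(X) = 2.0881

(b) Point probability using PMF:
P(X = 3) = 0.176516

(c) Cumulative probability using CDF:
P(X ≤ 7) = F(7) = 0.924495

(d) Range probability:
P(3 ≤ X ≤ 7) = P(X ≤ 7) - P(X ≤ 2)
                   = F(7) - F(2)
                   = 0.924495 - 0.189948
                   = 0.734547

This means approximately 73.5% of outcomes fall in the interval [3, 7].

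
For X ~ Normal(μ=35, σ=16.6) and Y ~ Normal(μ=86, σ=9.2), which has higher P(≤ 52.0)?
X has higher probability (P(X ≤ 52.0) = 0.8471 > P(Y ≤ 52.0) = 0.0001)

Compute P(≤ 52.0) for each distribution:

X ~ Normal(μ=35, σ=16.6):
P(X ≤ 52.0) = 0.8471

Y ~ Normal(μ=86, σ=9.2):
P(Y ≤ 52.0) = 0.0001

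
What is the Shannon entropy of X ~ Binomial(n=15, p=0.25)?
1.9256 nats

We have X ~ Binomial(n=15, p=0.25).

The Shannon entropy measures the uncertainty or information content of the distribution.

For a Binomial distribution with n=15, p=0.25:
H(X) = 1.9256 nats

(In bits, this would be 2.7781 bits.)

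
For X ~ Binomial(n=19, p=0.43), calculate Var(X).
4.6569

We have X ~ Binomial(n=19, p=0.43).

For a Binomial distribution with n=19, p=0.43:
Var(X) = 4.6569

The variance measures the spread of the distribution around the mean.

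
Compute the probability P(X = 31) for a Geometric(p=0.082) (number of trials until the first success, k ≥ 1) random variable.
0.006296

We have X ~ Geometric(p=0.082) (number of trials until the first success, k ≥ 1).

For a Geometric distribution, the PMF gives us the probability of each outcome.

Using the PMF formula:
P(X = 31) = 0.006296

Rounded to 4 decimal places: 0.0063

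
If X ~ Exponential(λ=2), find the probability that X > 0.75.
0.223130

We have X ~ Exponential(λ=2).

P(X > 0.75) = 1 - P(X ≤ 0.75)
                = 1 - F(0.75)
                = 1 - 0.776870
                = 0.223130

So there's approximately a 22.3% chance that X exceeds 0.75.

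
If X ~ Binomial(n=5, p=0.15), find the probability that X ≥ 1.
0.556295

We have X ~ Binomial(n=5, p=0.15).

For discrete distributions, P(X ≥ 1) = 1 - P(X ≤ 0).

P(X ≤ 0) = 0.443705
P(X ≥ 1) = 1 - 0.443705 = 0.556295

So there's approximately a 55.6% chance that X is at least 1.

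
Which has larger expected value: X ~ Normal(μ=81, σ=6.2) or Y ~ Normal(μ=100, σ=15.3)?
Y has larger mean (100.0000 > 81.0000)

Compute the expected value for each distribution:

X ~ Normal(μ=81, σ=6.2):
E[X] = 81.0000

Y ~ Normal(μ=100, σ=15.3):
E[Y] = 100.0000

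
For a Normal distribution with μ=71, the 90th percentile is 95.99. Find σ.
σ = 19.4998

For X ~ Normal(μ, σ), the p-th percentile satisfies x = μ + z_p × σ,
where z_p = Φ⁻¹(p) is the standard normal quantile.

Step 1: z_{0.9} = Φ⁻¹(0.9) = 1.2816

Step 2: Solve for σ:
95.99 = 71 + 1.2816 × σ
σ = (95.99 - 71) / 1.2816
σ = 24.99 / 1.2816
σ = 19.4998

Verification: μ + z × σ = 71 + 1.2816 × 19.4998 = 95.99 ✓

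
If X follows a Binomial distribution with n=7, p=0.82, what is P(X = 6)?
0.383048

We have X ~ Binomial(n=7, p=0.82).

For a Binomial distribution, the PMF gives us the probability of each outcome.

Using the PMF formula:
P(X = 6) = 0.383048

Rounded to 4 decimal places: 0.3830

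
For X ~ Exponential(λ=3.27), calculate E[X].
0.3058

We have X ~ Exponential(λ=3.27).

For an Exponential distribution with λ=3.27:
E[X] = 0.3058

This is the expected (average) value of X.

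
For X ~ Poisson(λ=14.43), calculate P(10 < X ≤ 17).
0.646277

We have X ~ Poisson(λ=14.43).

To find P(10 < X ≤ 17), we use:
P(10 < X ≤ 17) = P(X ≤ 17) - P(X ≤ 10)
                 = F(17) - F(10)
                 = 0.795179 - 0.148901
                 = 0.646277

So there's approximately a 64.6% chance that X falls in this range.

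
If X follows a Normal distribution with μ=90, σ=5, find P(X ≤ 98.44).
0.954294

We have X ~ Normal(μ=90, σ=5).

The CDF gives us P(X ≤ k).

Using the CDF:
P(X ≤ 98.44) = 0.954294

This means there's approximately a 95.4% chance that X is at most 98.44.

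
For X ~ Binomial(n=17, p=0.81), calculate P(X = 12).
0.122219

We have X ~ Binomial(n=17, p=0.81).

For a Binomial distribution, the PMF gives us the probability of each outcome.

Using the PMF formula:
P(X = 12) = 0.122219

Rounded to 4 decimal places: 0.1222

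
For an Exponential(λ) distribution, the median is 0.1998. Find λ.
λ = 3.4692

For X ~ Exponential(λ), the CDF is F(x) = 1 - e^(-λx).
The median m satisfies F(m) = 0.5:
1 - e^(-λm) = 0.5
e^(-λm) = 0.5
λm = ln(2)
m = ln(2) / λ

Given m = 0.1998:
λ = ln(2) / 0.1998 = 0.693147 / 0.1998 = 3.4692

Verification: ln(2) / 3.4692 = 0.1998 ✓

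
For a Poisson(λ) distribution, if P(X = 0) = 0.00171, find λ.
λ = 6.3713

For a Poisson(λ) distribution, the PMF at 0 is:
P(X = 0) = λ^0 e^(-λ) / 0! = e^(-λ)

Given P(X = 0) = 0.00171:
e^(-λ) = 0.00171
-λ = ln(0.00171)
λ = -ln(0.00171) = 6.3713

Verification: e^(-6.3713) = 0.00171 ✓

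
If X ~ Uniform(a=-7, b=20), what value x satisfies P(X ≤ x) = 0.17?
-2.4100

We have X ~ Uniform(a=-7, b=20).

We want to find x such that P(X ≤ x) = 0.17.

This is the 17th percentile, which means 17% of values fall below this point.

Using the inverse CDF (quantile function):
x = F⁻¹(0.17) = -2.4100

Verification: P(X ≤ -2.4100) = 0.17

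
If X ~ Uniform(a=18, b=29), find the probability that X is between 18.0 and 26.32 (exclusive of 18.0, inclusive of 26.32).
0.756364

We have X ~ Uniform(a=18, b=29).

To find P(18.0 < X ≤ 26.32), we use:
P(18.0 < X ≤ 26.32) = P(X ≤ 26.32) - P(X ≤ 18.0)
                 = F(26.32) - F(18.0)
                 = 0.756364 - 0.000000
                 = 0.756364

So there's approximately a 75.6% chance that X falls in this range.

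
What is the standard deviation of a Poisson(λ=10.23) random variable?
3.1984

We have X ~ Poisson(λ=10.23).

For a Poisson distribution with λ=10.23:
σ = √Var(X) = 3.1984

The standard deviation is the square root of the variance.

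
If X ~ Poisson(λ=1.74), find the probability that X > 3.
0.099264

We have X ~ Poisson(λ=1.74).

P(X > 3) = 1 - P(X ≤ 3)
                = 1 - F(3)
                = 1 - 0.900736
                = 0.099264

So there's approximately a 9.9% chance that X exceeds 3.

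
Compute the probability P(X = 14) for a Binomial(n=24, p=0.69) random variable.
0.089133

We have X ~ Binomial(n=24, p=0.69).

For a Binomial distribution, the PMF gives us the probability of each outcome.

Using the PMF formula:
P(X = 14) = 0.089133

Rounded to 4 decimal places: 0.0891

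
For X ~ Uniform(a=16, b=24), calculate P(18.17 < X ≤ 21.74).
0.446250

We have X ~ Uniform(a=16, b=24).

To find P(18.17 < X ≤ 21.74), we use:
P(18.17 < X ≤ 21.74) = P(X ≤ 21.74) - P(X ≤ 18.17)
                 = F(21.74) - F(18.17)
                 = 0.717500 - 0.271250
                 = 0.446250

So there's approximately a 44.6% chance that X falls in this range.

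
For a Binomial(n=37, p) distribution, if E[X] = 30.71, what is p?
p = 0.83

For a Binomial(n, p) distribution:
E[X] = n × p

Given n = 37 and E[X] = 30.71:
30.71 = 37 × p
p = 30.71 / 37 = 0.83

Verification: Binomial(37, 0.83) has E[X] = 30.71 ✓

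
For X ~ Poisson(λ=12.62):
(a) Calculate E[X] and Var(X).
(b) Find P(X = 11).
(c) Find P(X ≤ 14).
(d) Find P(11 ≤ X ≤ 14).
(a) E[X] = 12.6200, Var(X) = 12.6200
(b) P(X = 11) = 0.107078
(c) P(X ≤ 14) = 0.713286
(d) P(11 ≤ X ≤ 14) = 0.427551

We have X ~ Poisson(λ=12.62).

(a) Moments:
E[X] = 12.6200
Var(X) = 12.6200
σ = √Var(X) = 3.5525

(b) Point probability using PMF:
P(X = 11) = 0.107078

(c) Cumulative probability using CDF:
P(X ≤ 14) = F(14) = 0.713286

(d) Range probability:
P(11 ≤ X ≤ 14) = P(X ≤ 14) - P(X ≤ 10)
                   = F(14) - F(10)
                   = 0.713286 - 0.285736
                   = 0.427551

This means approximately 42.8% of outcomes fall in the interval [11, 14].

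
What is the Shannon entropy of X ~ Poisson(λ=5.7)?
2.2727 nats

We have X ~ Poisson(λ=5.7).

The Shannon entropy measures the uncertainty or information content of the distribution.

For a Poisson distribution with λ=5.7:
H(X) = 2.2727 nats

(In bits, this would be 3.2788 bits.)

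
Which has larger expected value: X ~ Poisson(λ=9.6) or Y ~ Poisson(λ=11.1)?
Y has larger mean (11.1000 > 9.6000)

Compute the expected value for each distribution:

X ~ Poisson(λ=9.6):
E[X] = 9.6000

Y ~ Poisson(λ=11.1):
E[Y] = 11.1000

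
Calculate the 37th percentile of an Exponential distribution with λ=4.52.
0.1022

We have X ~ Exponential(λ=4.52).

We want to find x such that P(X ≤ x) = 0.37.

This is the 37th percentile, which means 37% of values fall below this point.

Using the inverse CDF (quantile function):
x = F⁻¹(0.37) = 0.1022

Verification: P(X ≤ 0.1022) = 0.37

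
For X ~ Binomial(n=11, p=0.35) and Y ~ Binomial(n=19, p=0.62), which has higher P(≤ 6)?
X has higher probability (P(X ≤ 6) = 0.9499 > P(Y ≤ 6) = 0.0070)

Compute P(≤ 6) for each distribution:

X ~ Binomial(n=11, p=0.35):
P(X ≤ 6) = 0.9499

Y ~ Binomial(n=19, p=0.62):
P(Y ≤ 6) = 0.0070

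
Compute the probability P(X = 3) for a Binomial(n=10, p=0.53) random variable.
0.090509

We have X ~ Binomial(n=10, p=0.53).

For a Binomial distribution, the PMF gives us the probability of each outcome.

Using the PMF formula:
P(X = 3) = 0.090509

Rounded to 4 decimal places: 0.0905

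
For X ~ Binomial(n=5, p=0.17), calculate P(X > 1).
0.202700

We have X ~ Binomial(n=5, p=0.17).

P(X > 1) = 1 - P(X ≤ 1)
                = 1 - F(1)
                = 1 - 0.797300
                = 0.202700

So there's approximately a 20.3% chance that X exceeds 1.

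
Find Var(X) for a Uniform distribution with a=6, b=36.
75.0000

We have X ~ Uniform(a=6, b=36).

For a Uniform distribution with a=6, b=36:
Var(X) = 75.0000

The variance measures the spread of the distribution around the mean.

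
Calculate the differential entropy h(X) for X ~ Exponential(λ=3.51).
-0.2556 nats

We have X ~ Exponential(λ=3.51).

The differential entropy measures the uncertainty or information content of the distribution.

For an Exponential distribution with λ=3.51:
h(X) = -0.2556 nats

(In bits, this would be -0.3688 bits.)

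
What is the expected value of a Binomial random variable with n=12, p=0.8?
9.6000

We have X ~ Binomial(n=12, p=0.8).

For a Binomial distribution with n=12, p=0.8:
E[X] = 9.6000

This is the expected (average) value of X.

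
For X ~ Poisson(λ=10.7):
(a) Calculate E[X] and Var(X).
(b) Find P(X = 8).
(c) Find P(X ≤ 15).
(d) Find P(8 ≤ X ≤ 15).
(a) E[X] = 10.7000, Var(X) = 10.7000
(b) P(X = 8) = 0.096072
(c) P(X ≤ 15) = 0.922532
(d) P(8 ≤ X ≤ 15) = 0.758889

We have X ~ Poisson(λ=10.7).

(a) Moments:
E[X] = 10.7000
Var(X) = 10.7000
σ = √Var(X) = 3.2711

(b) Point probability using PMF:
P(X = 8) = 0.096072

(c) Cumulative probability using CDF:
P(X ≤ 15) = F(15) = 0.922532

(d) Range probability:
P(8 ≤ X ≤ 15) = P(X ≤ 15) - P(X ≤ 7)
                   = F(15) - F(7)
                   = 0.922532 - 0.163642
                   = 0.758889

This means approximately 75.9% of outcomes fall in the interval [8, 15].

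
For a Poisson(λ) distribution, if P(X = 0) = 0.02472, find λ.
λ = 3.7001

For a Poisson(λ) distribution, the PMF at 0 is:
P(X = 0) = λ^0 e^(-λ) / 0! = e^(-λ)

Given P(X = 0) = 0.02472:
e^(-λ) = 0.02472
-λ = ln(0.02472)
λ = -ln(0.02472) = 3.7001

Verification: e^(-3.7001) = 0.02472 ✓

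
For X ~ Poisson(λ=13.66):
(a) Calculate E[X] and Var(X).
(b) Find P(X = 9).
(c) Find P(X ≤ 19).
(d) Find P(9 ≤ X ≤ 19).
(a) E[X] = 13.6600, Var(X) = 13.6600
(b) P(X = 9) = 0.053313
(c) P(X ≤ 19) = 0.936551
(d) P(9 ≤ X ≤ 19) = 0.863365

We have X ~ Poisson(λ=13.66).

(a) Moments:
E[X] = 13.6600
Var(X) = 13.6600
σ = √Var(X) = 3.6959

(b) Point probability using PMF:
P(X = 9) = 0.053313

(c) Cumulative probability using CDF:
P(X ≤ 19) = F(19) = 0.936551

(d) Range probability:
P(9 ≤ X ≤ 19) = P(X ≤ 19) - P(X ≤ 8)
                   = F(19) - F(8)
                   = 0.936551 - 0.073186
                   = 0.863365

This means approximately 86.3% of outcomes fall in the interval [9, 19].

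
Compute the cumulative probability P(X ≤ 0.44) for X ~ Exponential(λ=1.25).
0.423050

We have X ~ Exponential(λ=1.25).

The CDF gives us P(X ≤ k).

Using the CDF:
P(X ≤ 0.44) = 0.423050

This means there's approximately a 42.3% chance that X is at most 0.44.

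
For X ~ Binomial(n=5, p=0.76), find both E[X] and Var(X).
E[X] = 3.8000, Var(X) = 0.9120

We have X ~ Binomial(n=5, p=0.76).

For a Binomial distribution with n=5, p=0.76:

Expected value:
E[X] = 3.8000

Variance:
Var(X) = 0.9120

Standard deviation:
σ = √Var(X) = 0.9550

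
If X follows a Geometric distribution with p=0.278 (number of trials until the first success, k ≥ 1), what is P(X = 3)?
0.144917

We have X ~ Geometric(p=0.278) (number of trials until the first success, k ≥ 1).

For a Geometric distribution, the PMF gives us the probability of each outcome.

Using the PMF formula:
P(X = 3) = 0.144917

Rounded to 4 decimal places: 0.1449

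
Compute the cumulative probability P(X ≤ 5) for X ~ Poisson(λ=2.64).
0.947967

We have X ~ Poisson(λ=2.64).

The CDF gives us P(X ≤ k).

Using the CDF:
P(X ≤ 5) = 0.947967

This means there's approximately a 94.8% chance that X is at most 5.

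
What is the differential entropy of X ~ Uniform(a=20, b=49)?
3.3673 nats

We have X ~ Uniform(a=20, b=49).

The differential entropy measures the uncertainty or information content of the distribution.

For a Uniform distribution with a=20, b=49:
h(X) = 3.3673 nats

(In bits, this would be 4.8580 bits.)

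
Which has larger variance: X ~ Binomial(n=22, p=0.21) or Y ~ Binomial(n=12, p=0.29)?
X has larger variance (3.6498 > 2.4708)

Compute the variance for each distribution:

X ~ Binomial(n=22, p=0.21):
Var(X) = 3.6498

Y ~ Binomial(n=12, p=0.29):
Var(Y) = 2.4708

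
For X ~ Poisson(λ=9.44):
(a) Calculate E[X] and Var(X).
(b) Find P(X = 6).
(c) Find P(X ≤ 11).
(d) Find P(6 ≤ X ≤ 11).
(a) E[X] = 9.4400, Var(X) = 9.4400
(b) P(X = 6) = 0.078120
(c) P(X ≤ 11) = 0.758359
(d) P(6 ≤ X ≤ 11) = 0.666893

We have X ~ Poisson(λ=9.44).

(a) Moments:
E[X] = 9.4400
Var(X) = 9.4400
σ = √Var(X) = 3.0725

(b) Point probability using PMF:
P(X = 6) = 0.078120

(c) Cumulative probability using CDF:
P(X ≤ 11) = F(11) = 0.758359

(d) Range probability:
P(6 ≤ X ≤ 11) = P(X ≤ 11) - P(X ≤ 5)
                   = F(11) - F(5)
                   = 0.758359 - 0.091466
                   = 0.666893

This means approximately 66.7% of outcomes fall in the interval [6, 11].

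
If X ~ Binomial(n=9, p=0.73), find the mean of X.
6.5700

We have X ~ Binomial(n=9, p=0.73).

For a Binomial distribution with n=9, p=0.73:
E[X] = 6.5700

This is the expected (average) value of X.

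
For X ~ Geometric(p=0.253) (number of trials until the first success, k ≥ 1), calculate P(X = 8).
0.032837

We have X ~ Geometric(p=0.253) (number of trials until the first success, k ≥ 1).

For a Geometric distribution, the PMF gives us the probability of each outcome.

Using the PMF formula:
P(X = 8) = 0.032837

Rounded to 4 decimal places: 0.0328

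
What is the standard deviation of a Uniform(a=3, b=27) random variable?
6.9282

We have X ~ Uniform(a=3, b=27).

For a Uniform distribution with a=3, b=27:
σ = √Var(X) = 6.9282

The standard deviation is the square root of the variance.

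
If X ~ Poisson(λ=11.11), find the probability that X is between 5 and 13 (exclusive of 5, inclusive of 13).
0.735879

We have X ~ Poisson(λ=11.11).

To find P(5 < X ≤ 13), we use:
P(5 < X ≤ 13) = P(X ≤ 13) - P(X ≤ 5)
                 = F(13) - F(5)
                 = 0.771005 - 0.035127
                 = 0.735879

So there's approximately a 73.6% chance that X falls in this range.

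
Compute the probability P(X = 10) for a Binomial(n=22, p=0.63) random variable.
0.041927

We have X ~ Binomial(n=22, p=0.63).

For a Binomial distribution, the PMF gives us the probability of each outcome.

Using the PMF formula:
P(X = 10) = 0.041927

Rounded to 4 decimal places: 0.0419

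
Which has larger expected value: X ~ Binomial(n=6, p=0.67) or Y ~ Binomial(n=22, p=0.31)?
Y has larger mean (6.8200 > 4.0200)

Compute the expected value for each distribution:

X ~ Binomial(n=6, p=0.67):
E[X] = 4.0200

Y ~ Binomial(n=22, p=0.31):
E[Y] = 6.8200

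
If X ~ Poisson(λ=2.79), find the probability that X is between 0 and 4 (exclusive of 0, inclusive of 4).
0.787809

We have X ~ Poisson(λ=2.79).

To find P(0 < X ≤ 4), we use:
P(0 < X ≤ 4) = P(X ≤ 4) - P(X ≤ 0)
                 = F(4) - F(0)
                 = 0.849230 - 0.061421
                 = 0.787809

So there's approximately a 78.8% chance that X falls in this range.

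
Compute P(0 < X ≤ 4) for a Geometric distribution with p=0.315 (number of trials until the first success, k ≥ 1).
0.779828

We have X ~ Geometric(p=0.315) (number of trials until the first success, k ≥ 1).

To find P(0 < X ≤ 4), we use:
P(0 < X ≤ 4) = P(X ≤ 4) - P(X ≤ 0)
                 = F(4) - F(0)
                 = 0.779828 - 0.000000
                 = 0.779828

So there's approximately a 78.0% chance that X falls in this range.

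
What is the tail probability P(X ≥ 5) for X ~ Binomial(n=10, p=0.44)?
0.469581

We have X ~ Binomial(n=10, p=0.44).

For discrete distributions, P(X ≥ 5) = 1 - P(X ≤ 4).

P(X ≤ 4) = 0.530419
P(X ≥ 5) = 1 - 0.530419 = 0.469581

So there's approximately a 47.0% chance that X is at least 5.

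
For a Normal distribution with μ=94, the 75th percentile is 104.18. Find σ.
σ = 15.0929

For X ~ Normal(μ, σ), the p-th percentile satisfies x = μ + z_p × σ,
where z_p = Φ⁻¹(p) is the standard normal quantile.

Step 1: z_{0.75} = Φ⁻¹(0.75) = 0.6745

Step 2: Solve for σ:
104.18 = 94 + 0.6745 × σ
σ = (104.18 - 94) / 0.6745
σ = 10.18 / 0.6745
σ = 15.0929

Verification: μ + z × σ = 94 + 0.6745 × 15.0929 = 104.18 ✓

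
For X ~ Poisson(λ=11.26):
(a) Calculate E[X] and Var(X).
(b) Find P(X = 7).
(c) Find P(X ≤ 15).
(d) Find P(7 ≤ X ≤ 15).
(a) E[X] = 11.2600, Var(X) = 11.2600
(b) P(X = 7) = 0.058638
(c) P(X ≤ 15) = 0.892868
(d) P(7 ≤ X ≤ 15) = 0.824326

We have X ~ Poisson(λ=11.26).

(a) Moments:
E[X] = 11.2600
Var(X) = 11.2600
σ = √Var(X) = 3.3556

(b) Point probability using PMF:
P(X = 7) = 0.058638

(c) Cumulative probability using CDF:
P(X ≤ 15) = F(15) = 0.892868

(d) Range probability:
P(7 ≤ X ≤ 15) = P(X ≤ 15) - P(X ≤ 6)
                   = F(15) - F(6)
                   = 0.892868 - 0.068542
                   = 0.824326

This means approximately 82.4% of outcomes fall in the interval [7, 15].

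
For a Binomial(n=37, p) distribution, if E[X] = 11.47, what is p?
p = 0.31

For a Binomial(n, p) distribution:
E[X] = n × p

Given n = 37 and E[X] = 11.47:
11.47 = 37 × p
p = 11.47 / 37 = 0.31

Verification: Binomial(37, 0.31) has E[X] = 11.47 ✓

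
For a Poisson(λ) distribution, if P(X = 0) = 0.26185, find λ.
λ = 1.3400

For a Poisson(λ) distribution, the PMF at 0 is:
P(X = 0) = λ^0 e^(-λ) / 0! = e^(-λ)

Given P(X = 0) = 0.26185:
e^(-λ) = 0.26185
-λ = ln(0.26185)
λ = -ln(0.26185) = 1.3400

Verification: e^(-1.3400) = 0.26185 ✓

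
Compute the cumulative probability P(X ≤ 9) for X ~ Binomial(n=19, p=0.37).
0.878709

We have X ~ Binomial(n=19, p=0.37).

The CDF gives us P(X ≤ k).

Using the CDF:
P(X ≤ 9) = 0.878709

This means there's approximately a 87.9% chance that X is at most 9.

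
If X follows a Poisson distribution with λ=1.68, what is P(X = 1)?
0.313108

We have X ~ Poisson(λ=1.68).

For a Poisson distribution, the PMF gives us the probability of each outcome.

Using the PMF formula:
P(X = 1) = 0.313108

Rounded to 4 decimal places: 0.3131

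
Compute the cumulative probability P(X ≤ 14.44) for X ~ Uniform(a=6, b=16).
0.844000

We have X ~ Uniform(a=6, b=16).

The CDF gives us P(X ≤ k).

Using the CDF:
P(X ≤ 14.44) = 0.844000

This means there's approximately a 84.4% chance that X is at most 14.44.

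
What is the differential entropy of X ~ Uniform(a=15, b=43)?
3.3322 nats

We have X ~ Uniform(a=15, b=43).

The differential entropy measures the uncertainty or information content of the distribution.

For a Uniform distribution with a=15, b=43:
h(X) = 3.3322 nats

(In bits, this would be 4.8074 bits.)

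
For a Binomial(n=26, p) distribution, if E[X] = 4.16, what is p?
p = 0.16

For a Binomial(n, p) distribution:
E[X] = n × p

Given n = 26 and E[X] = 4.16:
4.16 = 26 × p
p = 4.16 / 26 = 0.16

Verification: Binomial(26, 0.16) has E[X] = 4.16 ✓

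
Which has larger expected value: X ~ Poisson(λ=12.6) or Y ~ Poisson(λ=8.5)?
X has larger mean (12.6000 > 8.5000)

Compute the expected value for each distribution:

X ~ Poisson(λ=12.6):
E[X] = 12.6000

Y ~ Poisson(λ=8.5):
E[Y] = 8.5000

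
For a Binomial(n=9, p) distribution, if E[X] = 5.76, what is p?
p = 0.64

For a Binomial(n, p) distribution:
E[X] = n × p

Given n = 9 and E[X] = 5.76:
5.76 = 9 × p
p = 5.76 / 9 = 0.64

Verification: Binomial(9, 0.64) has E[X] = 5.76 ✓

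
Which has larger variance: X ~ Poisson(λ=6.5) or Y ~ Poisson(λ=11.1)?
Y has larger variance (11.1000 > 6.5000)

Compute the variance for each distribution:

X ~ Poisson(λ=6.5):
Var(X) = 6.5000

Y ~ Poisson(λ=11.1):
Var(Y) = 11.1000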